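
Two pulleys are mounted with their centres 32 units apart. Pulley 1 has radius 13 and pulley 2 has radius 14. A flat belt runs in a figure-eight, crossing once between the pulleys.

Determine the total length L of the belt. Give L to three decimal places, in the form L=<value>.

crossed belt: β = asin((r1+r2)/C) = asin(27/32) = 57.5383°
wrap1 = wrap2 = π + 2β = 295.0765°
tangent length = C·cosβ = 17.1756
L = (r1+r2)·wrap + 2·C·cosβ = 27·5.1501 + 2·17.1756 = 173.4027

L=173.403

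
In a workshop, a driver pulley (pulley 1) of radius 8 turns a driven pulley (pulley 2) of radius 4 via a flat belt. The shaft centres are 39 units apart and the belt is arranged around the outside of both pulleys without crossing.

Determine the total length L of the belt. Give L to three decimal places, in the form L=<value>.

open belt: β = asin((r2−r1)/C) = asin(-4/39) = -5.8868°
wrap1 = π − 2β = 191.7737°
wrap2 = π + 2β = 168.2263°
tangent length = C·cosβ = 38.7943
L = r1·wrap1 + r2·wrap2 + 2·C·cosβ = 8·3.3471 + 4·2.9361 + 2·38.7943 = 116.1097

L=116.110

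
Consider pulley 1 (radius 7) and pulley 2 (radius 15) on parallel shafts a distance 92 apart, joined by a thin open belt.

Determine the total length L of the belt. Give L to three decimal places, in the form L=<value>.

open belt: β = asin((r2−r1)/C) = asin(8/92) = 4.9885°
wrap1 = π − 2β = 170.0229°
wrap2 = π + 2β = 189.9771°
tangent length = C·cosβ = 91.6515
L = r1·wrap1 + r2·wrap2 + 2·C·cosβ = 7·2.9675 + 15·3.3157 + 2·91.6515 = 253.8111

L=253.811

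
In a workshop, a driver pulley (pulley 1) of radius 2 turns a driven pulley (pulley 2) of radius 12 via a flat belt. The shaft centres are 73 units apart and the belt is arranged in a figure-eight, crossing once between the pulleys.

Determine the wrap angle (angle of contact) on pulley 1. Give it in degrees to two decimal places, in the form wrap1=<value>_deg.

crossed belt: β = asin((r1+r2)/C) = asin(14/73) = 11.0567°
wrap1 = wrap2 = π + 2β = 202.1135°

wrap1=202.11_deg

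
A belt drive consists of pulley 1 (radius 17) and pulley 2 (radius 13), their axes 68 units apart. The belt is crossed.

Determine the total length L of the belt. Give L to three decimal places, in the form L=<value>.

crossed belt: β = asin((r1+r2)/C) = asin(30/68) = 26.1790°
wrap1 = wrap2 = π + 2β = 232.3579°
tangent length = C·cosβ = 61.0246
L = (r1+r2)·wrap + 2·C·cosβ = 30·4.0554 + 2·61.0246 = 243.7115

L=243.712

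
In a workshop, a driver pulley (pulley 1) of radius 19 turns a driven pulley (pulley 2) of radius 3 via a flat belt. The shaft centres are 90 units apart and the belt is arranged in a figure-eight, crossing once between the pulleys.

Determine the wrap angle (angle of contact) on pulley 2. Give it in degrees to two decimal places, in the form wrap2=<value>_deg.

crossed belt: β = asin((r1+r2)/C) = asin(22/90) = 14.1490°
wrap1 = wrap2 = π + 2β = 208.2980°

wrap2=208.30_deg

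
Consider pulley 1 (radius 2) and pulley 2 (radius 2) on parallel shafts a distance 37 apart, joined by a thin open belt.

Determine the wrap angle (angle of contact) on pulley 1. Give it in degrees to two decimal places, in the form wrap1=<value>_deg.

wrap1=180.00_deg

open belt: β = asin((r2−r1)/C) = asin(0/37) = 0.0000°
wrap1 = π − 2β = 180.0000°
wrap2 = π + 2β = 180.0000°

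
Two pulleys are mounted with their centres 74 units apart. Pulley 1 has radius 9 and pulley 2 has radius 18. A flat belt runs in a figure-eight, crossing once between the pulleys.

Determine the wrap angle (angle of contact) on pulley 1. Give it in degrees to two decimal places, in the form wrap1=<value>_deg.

wrap1=222.80_deg

crossed belt: β = asin((r1+r2)/C) = asin(27/74) = 21.3993°
wrap1 = wrap2 = π + 2β = 222.7985°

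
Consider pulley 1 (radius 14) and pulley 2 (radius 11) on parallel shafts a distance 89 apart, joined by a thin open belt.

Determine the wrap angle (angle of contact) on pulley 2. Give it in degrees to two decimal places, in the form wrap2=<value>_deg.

wrap2=176.14_deg

open belt: β = asin((r2−r1)/C) = asin(-3/89) = -1.9317°
wrap1 = π − 2β = 183.8634°
wrap2 = π + 2β = 176.1366°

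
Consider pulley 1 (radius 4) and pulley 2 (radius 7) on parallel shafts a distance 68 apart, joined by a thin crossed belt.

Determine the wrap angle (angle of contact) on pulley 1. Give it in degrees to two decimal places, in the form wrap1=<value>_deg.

crossed belt: β = asin((r1+r2)/C) = asin(11/68) = 9.3093°
wrap1 = wrap2 = π + 2β = 198.6187°

wrap1=198.62_deg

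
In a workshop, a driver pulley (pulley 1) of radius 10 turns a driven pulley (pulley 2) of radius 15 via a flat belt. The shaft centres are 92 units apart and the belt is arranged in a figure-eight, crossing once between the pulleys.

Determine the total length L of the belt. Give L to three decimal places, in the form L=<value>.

L=269.376

crossed belt: β = asin((r1+r2)/C) = asin(25/92) = 15.7678°
wrap1 = wrap2 = π + 2β = 211.5356°
tangent length = C·cosβ = 88.5381
L = (r1+r2)·wrap + 2·C·cosβ = 25·3.6920 + 2·88.5381 = 269.3761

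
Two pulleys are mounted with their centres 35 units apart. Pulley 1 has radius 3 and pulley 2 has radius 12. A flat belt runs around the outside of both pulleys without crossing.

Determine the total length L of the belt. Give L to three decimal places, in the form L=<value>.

L=119.451

open belt: β = asin((r2−r1)/C) = asin(9/35) = 14.9006°
wrap1 = π − 2β = 150.1988°
wrap2 = π + 2β = 209.8012°
tangent length = C·cosβ = 33.8231
L = r1·wrap1 + r2·wrap2 + 2·C·cosβ = 3·2.6215 + 12·3.6617 + 2·33.8231 = 119.4512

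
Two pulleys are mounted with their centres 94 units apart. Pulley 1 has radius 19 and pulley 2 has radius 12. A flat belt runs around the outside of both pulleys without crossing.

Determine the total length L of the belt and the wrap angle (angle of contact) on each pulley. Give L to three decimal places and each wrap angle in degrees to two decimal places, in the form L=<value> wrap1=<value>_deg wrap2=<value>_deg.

open belt: β = asin((r2−r1)/C) = asin(-7/94) = -4.2707°
wrap1 = π − 2β = 188.5413°
wrap2 = π + 2β = 171.4587°
tangent length = C·cosβ = 93.7390
L = r1·wrap1 + r2·wrap2 + 2·C·cosβ = 19·3.2907 + 12·2.9925 + 2·93.7390 = 285.9109

L=285.911 wrap1=188.54_deg wrap2=171.46_deg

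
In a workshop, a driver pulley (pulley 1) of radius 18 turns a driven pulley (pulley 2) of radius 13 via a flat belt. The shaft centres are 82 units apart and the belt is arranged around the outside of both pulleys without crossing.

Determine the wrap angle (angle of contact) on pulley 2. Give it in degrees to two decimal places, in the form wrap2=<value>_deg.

wrap2=173.01_deg

open belt: β = asin((r2−r1)/C) = asin(-5/82) = -3.4958°
wrap1 = π − 2β = 186.9916°
wrap2 = π + 2β = 173.0084°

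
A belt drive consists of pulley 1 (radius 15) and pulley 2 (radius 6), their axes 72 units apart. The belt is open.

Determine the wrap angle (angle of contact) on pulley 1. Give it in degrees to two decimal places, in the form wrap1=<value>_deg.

wrap1=194.36_deg

open belt: β = asin((r2−r1)/C) = asin(-9/72) = -7.1808°
wrap1 = π − 2β = 194.3615°
wrap2 = π + 2β = 165.6385°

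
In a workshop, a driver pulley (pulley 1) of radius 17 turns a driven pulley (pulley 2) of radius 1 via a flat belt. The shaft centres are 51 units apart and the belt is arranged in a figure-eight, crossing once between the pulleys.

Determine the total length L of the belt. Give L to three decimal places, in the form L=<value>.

L=164.970

crossed belt: β = asin((r1+r2)/C) = asin(18/51) = 20.6673°
wrap1 = wrap2 = π + 2β = 221.3346°
tangent length = C·cosβ = 47.7179
L = (r1+r2)·wrap + 2·C·cosβ = 18·3.8630 + 2·47.7179 = 164.9702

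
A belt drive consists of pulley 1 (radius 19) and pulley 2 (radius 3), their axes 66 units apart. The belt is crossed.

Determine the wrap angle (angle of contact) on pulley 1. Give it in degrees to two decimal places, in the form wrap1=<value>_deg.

crossed belt: β = asin((r1+r2)/C) = asin(22/66) = 19.4712°
wrap1 = wrap2 = π + 2β = 218.9424°

wrap1=218.94_deg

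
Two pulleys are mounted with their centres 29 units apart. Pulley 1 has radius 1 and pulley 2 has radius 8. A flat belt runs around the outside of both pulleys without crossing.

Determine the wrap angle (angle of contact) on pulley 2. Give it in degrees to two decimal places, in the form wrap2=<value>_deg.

wrap2=207.94_deg

open belt: β = asin((r2−r1)/C) = asin(7/29) = 13.9680°
wrap1 = π − 2β = 152.0641°
wrap2 = π + 2β = 207.9359°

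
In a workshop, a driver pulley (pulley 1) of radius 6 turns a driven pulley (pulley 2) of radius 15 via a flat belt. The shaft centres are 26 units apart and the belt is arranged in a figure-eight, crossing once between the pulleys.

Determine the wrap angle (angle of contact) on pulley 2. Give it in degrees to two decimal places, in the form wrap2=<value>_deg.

crossed belt: β = asin((r1+r2)/C) = asin(21/26) = 53.8711°
wrap1 = wrap2 = π + 2β = 287.7421°

wrap2=287.74_deg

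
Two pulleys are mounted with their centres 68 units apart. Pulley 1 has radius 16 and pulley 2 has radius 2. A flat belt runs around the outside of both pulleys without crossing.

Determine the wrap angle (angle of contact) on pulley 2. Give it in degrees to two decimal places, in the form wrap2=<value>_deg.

open belt: β = asin((r2−r1)/C) = asin(-14/68) = -11.8812°
wrap1 = π − 2β = 203.7623°
wrap2 = π + 2β = 156.2377°

wrap2=156.24_deg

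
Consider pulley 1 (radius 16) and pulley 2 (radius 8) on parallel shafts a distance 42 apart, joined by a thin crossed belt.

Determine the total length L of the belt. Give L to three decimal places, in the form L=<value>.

crossed belt: β = asin((r1+r2)/C) = asin(24/42) = 34.8499°
wrap1 = wrap2 = π + 2β = 249.6998°
tangent length = C·cosβ = 34.4674
L = (r1+r2)·wrap + 2·C·cosβ = 24·4.3581 + 2·34.4674 = 173.5288

L=173.529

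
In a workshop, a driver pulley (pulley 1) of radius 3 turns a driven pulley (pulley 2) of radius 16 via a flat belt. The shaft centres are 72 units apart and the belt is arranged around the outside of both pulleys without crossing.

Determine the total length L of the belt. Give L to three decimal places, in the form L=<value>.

open belt: β = asin((r2−r1)/C) = asin(13/72) = 10.4021°
wrap1 = π − 2β = 159.1958°
wrap2 = π + 2β = 200.8042°
tangent length = C·cosβ = 70.8167
L = r1·wrap1 + r2·wrap2 + 2·C·cosβ = 3·2.7785 + 16·3.5047 + 2·70.8167 = 206.0439

L=206.044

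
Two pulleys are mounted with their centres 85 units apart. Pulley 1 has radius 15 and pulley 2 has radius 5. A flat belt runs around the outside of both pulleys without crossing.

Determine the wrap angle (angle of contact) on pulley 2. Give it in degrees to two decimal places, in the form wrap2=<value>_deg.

wrap2=166.49_deg

open belt: β = asin((r2−r1)/C) = asin(-10/85) = -6.7563°
wrap1 = π − 2β = 193.5127°
wrap2 = π + 2β = 166.4873°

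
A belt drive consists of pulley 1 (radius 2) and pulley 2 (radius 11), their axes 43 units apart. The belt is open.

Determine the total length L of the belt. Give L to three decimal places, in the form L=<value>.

L=128.731

open belt: β = asin((r2−r1)/C) = asin(9/43) = 12.0815°
wrap1 = π − 2β = 155.8371°
wrap2 = π + 2β = 204.1629°
tangent length = C·cosβ = 42.0476
L = r1·wrap1 + r2·wrap2 + 2·C·cosβ = 2·2.7199 + 11·3.5633 + 2·42.0476 = 128.7314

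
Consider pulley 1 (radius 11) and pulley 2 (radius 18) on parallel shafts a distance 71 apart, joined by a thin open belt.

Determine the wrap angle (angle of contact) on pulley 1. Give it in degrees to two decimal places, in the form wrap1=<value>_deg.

open belt: β = asin((r2−r1)/C) = asin(7/71) = 5.6581°
wrap1 = π − 2β = 168.6839°
wrap2 = π + 2β = 191.3161°

wrap1=168.68_deg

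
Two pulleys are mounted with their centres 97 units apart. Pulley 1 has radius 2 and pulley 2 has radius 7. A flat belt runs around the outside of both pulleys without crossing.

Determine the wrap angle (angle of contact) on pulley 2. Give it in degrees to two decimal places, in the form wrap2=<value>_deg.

wrap2=185.91_deg

open belt: β = asin((r2−r1)/C) = asin(5/97) = 2.9547°
wrap1 = π − 2β = 174.0906°
wrap2 = π + 2β = 185.9094°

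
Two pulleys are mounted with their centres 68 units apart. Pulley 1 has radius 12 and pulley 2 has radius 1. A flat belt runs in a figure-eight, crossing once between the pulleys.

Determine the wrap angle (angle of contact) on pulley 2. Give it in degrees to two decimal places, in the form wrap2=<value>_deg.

crossed belt: β = asin((r1+r2)/C) = asin(13/68) = 11.0214°
wrap1 = wrap2 = π + 2β = 202.0429°

wrap2=202.04_deg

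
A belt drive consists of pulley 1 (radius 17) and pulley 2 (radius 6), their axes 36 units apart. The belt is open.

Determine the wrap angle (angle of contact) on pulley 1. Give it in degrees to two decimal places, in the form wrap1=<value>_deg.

open belt: β = asin((r2−r1)/C) = asin(-11/36) = -17.7916°
wrap1 = π − 2β = 215.5832°
wrap2 = π + 2β = 144.4168°

wrap1=215.58_deg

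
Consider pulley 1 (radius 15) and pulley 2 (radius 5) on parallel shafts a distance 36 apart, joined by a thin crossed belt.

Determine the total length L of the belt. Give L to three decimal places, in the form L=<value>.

crossed belt: β = asin((r1+r2)/C) = asin(20/36) = 33.7490°
wrap1 = wrap2 = π + 2β = 247.4980°
tangent length = C·cosβ = 29.9333
L = (r1+r2)·wrap + 2·C·cosβ = 20·4.3197 + 2·29.9333 = 146.2596

L=146.260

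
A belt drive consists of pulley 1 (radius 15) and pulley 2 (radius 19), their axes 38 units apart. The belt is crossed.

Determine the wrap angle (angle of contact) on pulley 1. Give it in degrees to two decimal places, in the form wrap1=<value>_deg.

crossed belt: β = asin((r1+r2)/C) = asin(34/38) = 63.4746°
wrap1 = wrap2 = π + 2β = 306.9493°

wrap1=306.95_deg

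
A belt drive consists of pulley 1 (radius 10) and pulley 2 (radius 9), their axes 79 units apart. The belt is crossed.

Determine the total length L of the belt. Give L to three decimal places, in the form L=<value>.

L=222.282

crossed belt: β = asin((r1+r2)/C) = asin(19/79) = 13.9164°
wrap1 = wrap2 = π + 2β = 207.8329°
tangent length = C·cosβ = 76.6812
L = (r1+r2)·wrap + 2·C·cosβ = 19·3.6274 + 2·76.6812 = 222.2823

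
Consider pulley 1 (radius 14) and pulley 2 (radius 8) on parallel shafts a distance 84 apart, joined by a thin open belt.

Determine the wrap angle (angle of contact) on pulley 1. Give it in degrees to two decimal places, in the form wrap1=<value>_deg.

wrap1=188.19_deg

open belt: β = asin((r2−r1)/C) = asin(-6/84) = -4.0960°
wrap1 = π − 2β = 188.1921°
wrap2 = π + 2β = 171.8079°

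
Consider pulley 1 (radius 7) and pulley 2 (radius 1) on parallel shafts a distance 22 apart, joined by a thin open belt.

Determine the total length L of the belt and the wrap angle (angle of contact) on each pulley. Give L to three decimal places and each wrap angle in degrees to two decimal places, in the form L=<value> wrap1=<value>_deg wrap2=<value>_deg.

L=70.779 wrap1=211.65_deg wrap2=148.35_deg

open belt: β = asin((r2−r1)/C) = asin(-6/22) = -15.8266°
wrap1 = π − 2β = 211.6532°
wrap2 = π + 2β = 148.3468°
tangent length = C·cosβ = 21.1660
L = r1·wrap1 + r2·wrap2 + 2·C·cosβ = 7·3.6940 + 1·2.5891 + 2·21.1660 = 70.7795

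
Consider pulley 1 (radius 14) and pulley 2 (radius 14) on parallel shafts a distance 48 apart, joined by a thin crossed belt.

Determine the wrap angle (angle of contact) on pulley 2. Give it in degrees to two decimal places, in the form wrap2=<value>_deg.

wrap2=251.37_deg

crossed belt: β = asin((r1+r2)/C) = asin(28/48) = 35.6853°
wrap1 = wrap2 = π + 2β = 251.3707°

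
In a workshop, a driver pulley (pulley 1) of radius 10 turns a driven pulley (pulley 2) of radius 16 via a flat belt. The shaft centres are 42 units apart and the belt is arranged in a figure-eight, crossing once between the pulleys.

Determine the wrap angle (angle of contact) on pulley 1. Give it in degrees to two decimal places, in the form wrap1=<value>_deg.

wrap1=256.49_deg

crossed belt: β = asin((r1+r2)/C) = asin(26/42) = 38.2466°
wrap1 = wrap2 = π + 2β = 256.4932°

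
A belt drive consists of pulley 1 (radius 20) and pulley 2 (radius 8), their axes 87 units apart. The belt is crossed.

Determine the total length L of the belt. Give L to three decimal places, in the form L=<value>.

L=271.056

crossed belt: β = asin((r1+r2)/C) = asin(28/87) = 18.7742°
wrap1 = wrap2 = π + 2β = 217.5484°
tangent length = C·cosβ = 82.3711
L = (r1+r2)·wrap + 2·C·cosβ = 28·3.7969 + 2·82.3711 = 271.0564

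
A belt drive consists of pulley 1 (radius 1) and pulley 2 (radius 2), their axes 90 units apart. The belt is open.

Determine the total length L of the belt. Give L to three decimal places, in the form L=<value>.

L=189.436

open belt: β = asin((r2−r1)/C) = asin(1/90) = 0.6366°
wrap1 = π − 2β = 178.7267°
wrap2 = π + 2β = 181.2733°
tangent length = C·cosβ = 89.9944
L = r1·wrap1 + r2·wrap2 + 2·C·cosβ = 1·3.1194 + 2·3.1638 + 2·89.9944 = 189.4359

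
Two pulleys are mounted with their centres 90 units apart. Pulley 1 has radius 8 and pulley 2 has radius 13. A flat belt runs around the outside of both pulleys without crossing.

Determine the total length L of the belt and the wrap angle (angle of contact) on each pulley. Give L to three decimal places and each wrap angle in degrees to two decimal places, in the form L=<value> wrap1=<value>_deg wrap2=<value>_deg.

L=246.251 wrap1=173.63_deg wrap2=186.37_deg

open belt: β = asin((r2−r1)/C) = asin(5/90) = 3.1847°
wrap1 = π − 2β = 173.6305°
wrap2 = π + 2β = 186.3695°
tangent length = C·cosβ = 89.8610
L = r1·wrap1 + r2·wrap2 + 2·C·cosβ = 8·3.0304 + 13·3.2528 + 2·89.8610 = 246.2513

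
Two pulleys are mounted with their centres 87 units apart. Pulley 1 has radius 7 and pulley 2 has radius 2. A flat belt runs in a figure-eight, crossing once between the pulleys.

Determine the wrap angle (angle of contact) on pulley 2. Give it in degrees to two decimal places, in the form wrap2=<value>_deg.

wrap2=191.88_deg

crossed belt: β = asin((r1+r2)/C) = asin(9/87) = 5.9378°
wrap1 = wrap2 = π + 2β = 191.8755°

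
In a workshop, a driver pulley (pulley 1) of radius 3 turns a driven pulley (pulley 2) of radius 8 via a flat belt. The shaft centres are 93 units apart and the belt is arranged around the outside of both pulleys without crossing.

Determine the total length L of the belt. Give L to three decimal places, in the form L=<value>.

open belt: β = asin((r2−r1)/C) = asin(5/93) = 3.0819°
wrap1 = π − 2β = 173.8362°
wrap2 = π + 2β = 186.1638°
tangent length = C·cosβ = 92.8655
L = r1·wrap1 + r2·wrap2 + 2·C·cosβ = 3·3.0340 + 8·3.2492 + 2·92.8655 = 220.8264

L=220.826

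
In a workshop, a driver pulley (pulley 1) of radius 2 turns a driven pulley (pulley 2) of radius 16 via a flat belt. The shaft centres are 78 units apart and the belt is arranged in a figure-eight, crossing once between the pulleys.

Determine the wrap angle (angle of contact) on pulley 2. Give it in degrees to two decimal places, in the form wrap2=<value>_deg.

crossed belt: β = asin((r1+r2)/C) = asin(18/78) = 13.3424°
wrap1 = wrap2 = π + 2β = 206.6847°

wrap2=206.68_deg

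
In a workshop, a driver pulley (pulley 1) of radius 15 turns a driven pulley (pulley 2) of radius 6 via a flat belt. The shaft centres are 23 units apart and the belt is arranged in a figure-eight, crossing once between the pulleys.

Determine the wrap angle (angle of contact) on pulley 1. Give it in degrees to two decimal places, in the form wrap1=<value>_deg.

crossed belt: β = asin((r1+r2)/C) = asin(21/23) = 65.9294°
wrap1 = wrap2 = π + 2β = 311.8588°

wrap1=311.86_deg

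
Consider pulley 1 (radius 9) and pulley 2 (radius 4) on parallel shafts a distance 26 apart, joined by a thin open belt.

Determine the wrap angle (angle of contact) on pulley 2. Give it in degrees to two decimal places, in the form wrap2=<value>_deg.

wrap2=157.83_deg

open belt: β = asin((r2−r1)/C) = asin(-5/26) = -11.0875°
wrap1 = π − 2β = 202.1750°
wrap2 = π + 2β = 157.8250°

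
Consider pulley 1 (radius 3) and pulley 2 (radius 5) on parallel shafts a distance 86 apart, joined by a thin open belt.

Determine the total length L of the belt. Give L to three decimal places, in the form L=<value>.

L=197.179

open belt: β = asin((r2−r1)/C) = asin(2/86) = 1.3326°
wrap1 = π − 2β = 177.3348°
wrap2 = π + 2β = 182.6652°
tangent length = C·cosβ = 85.9767
L = r1·wrap1 + r2·wrap2 + 2·C·cosβ = 3·3.0951 + 5·3.1881 + 2·85.9767 = 197.1793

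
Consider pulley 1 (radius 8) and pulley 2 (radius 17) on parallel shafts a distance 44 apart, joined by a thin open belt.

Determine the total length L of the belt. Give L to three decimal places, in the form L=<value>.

L=168.387

open belt: β = asin((r2−r1)/C) = asin(9/44) = 11.8029°
wrap1 = π − 2β = 156.3942°
wrap2 = π + 2β = 203.6058°
tangent length = C·cosβ = 43.0697
L = r1·wrap1 + r2·wrap2 + 2·C·cosβ = 8·2.7296 + 17·3.5536 + 2·43.0697 = 168.3872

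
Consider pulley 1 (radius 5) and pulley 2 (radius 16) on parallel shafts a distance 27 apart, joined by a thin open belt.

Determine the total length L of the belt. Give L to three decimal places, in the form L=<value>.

open belt: β = asin((r2−r1)/C) = asin(11/27) = 24.0421°
wrap1 = π − 2β = 131.9158°
wrap2 = π + 2β = 228.0842°
tangent length = C·cosβ = 24.6577
L = r1·wrap1 + r2·wrap2 + 2·C·cosβ = 5·2.3024 + 16·3.9808 + 2·24.6577 = 124.5203

L=124.520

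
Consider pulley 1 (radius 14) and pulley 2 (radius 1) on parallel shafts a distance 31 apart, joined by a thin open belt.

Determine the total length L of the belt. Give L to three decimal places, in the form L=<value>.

open belt: β = asin((r2−r1)/C) = asin(-13/31) = -24.7939°
wrap1 = π − 2β = 229.5877°
wrap2 = π + 2β = 130.4123°
tangent length = C·cosβ = 28.1425
L = r1·wrap1 + r2·wrap2 + 2·C·cosβ = 14·4.0071 + 1·2.2761 + 2·28.1425 = 114.6600

L=114.660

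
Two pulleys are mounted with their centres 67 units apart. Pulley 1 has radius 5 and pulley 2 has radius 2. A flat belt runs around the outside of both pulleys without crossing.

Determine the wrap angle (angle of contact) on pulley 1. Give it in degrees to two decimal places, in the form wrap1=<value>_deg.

open belt: β = asin((r2−r1)/C) = asin(-3/67) = -2.5663°
wrap1 = π − 2β = 185.1327°
wrap2 = π + 2β = 174.8673°

wrap1=185.13_deg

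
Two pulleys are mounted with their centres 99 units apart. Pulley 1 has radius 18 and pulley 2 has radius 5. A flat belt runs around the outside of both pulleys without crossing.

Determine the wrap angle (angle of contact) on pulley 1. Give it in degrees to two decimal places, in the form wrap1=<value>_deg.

open belt: β = asin((r2−r1)/C) = asin(-13/99) = -7.5455°
wrap1 = π − 2β = 195.0910°
wrap2 = π + 2β = 164.9090°

wrap1=195.09_deg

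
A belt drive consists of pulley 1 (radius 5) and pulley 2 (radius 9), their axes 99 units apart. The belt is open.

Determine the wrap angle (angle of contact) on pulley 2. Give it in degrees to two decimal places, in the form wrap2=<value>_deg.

wrap2=184.63_deg

open belt: β = asin((r2−r1)/C) = asin(4/99) = 2.3156°
wrap1 = π − 2β = 175.3688°
wrap2 = π + 2β = 184.6312°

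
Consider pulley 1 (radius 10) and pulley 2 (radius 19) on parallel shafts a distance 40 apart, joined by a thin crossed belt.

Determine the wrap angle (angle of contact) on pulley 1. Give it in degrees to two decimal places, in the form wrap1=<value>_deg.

wrap1=272.94_deg

crossed belt: β = asin((r1+r2)/C) = asin(29/40) = 46.4688°
wrap1 = wrap2 = π + 2β = 272.9377°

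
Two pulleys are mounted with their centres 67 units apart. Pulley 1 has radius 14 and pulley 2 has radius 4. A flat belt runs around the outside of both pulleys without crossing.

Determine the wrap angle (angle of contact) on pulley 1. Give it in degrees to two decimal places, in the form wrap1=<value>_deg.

open belt: β = asin((r2−r1)/C) = asin(-10/67) = -8.5837°
wrap1 = π − 2β = 197.1674°
wrap2 = π + 2β = 162.8326°

wrap1=197.17_deg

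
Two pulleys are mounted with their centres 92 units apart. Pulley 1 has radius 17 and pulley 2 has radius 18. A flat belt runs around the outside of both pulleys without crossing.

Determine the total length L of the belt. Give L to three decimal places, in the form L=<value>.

open belt: β = asin((r2−r1)/C) = asin(1/92) = 0.6228°
wrap1 = π − 2β = 178.7544°
wrap2 = π + 2β = 181.2456°
tangent length = C·cosβ = 91.9946
L = r1·wrap1 + r2·wrap2 + 2·C·cosβ = 17·3.1199 + 18·3.1633 + 2·91.9946 = 293.9666

L=293.967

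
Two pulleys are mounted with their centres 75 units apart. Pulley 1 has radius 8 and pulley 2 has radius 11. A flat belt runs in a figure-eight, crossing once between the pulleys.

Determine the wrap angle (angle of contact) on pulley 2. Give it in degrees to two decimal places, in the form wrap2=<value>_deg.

crossed belt: β = asin((r1+r2)/C) = asin(19/75) = 14.6748°
wrap1 = wrap2 = π + 2β = 209.3497°

wrap2=209.35_deg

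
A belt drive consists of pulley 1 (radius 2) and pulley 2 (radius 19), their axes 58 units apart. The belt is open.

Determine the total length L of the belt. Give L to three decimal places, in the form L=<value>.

L=186.993

open belt: β = asin((r2−r1)/C) = asin(17/58) = 17.0438°
wrap1 = π − 2β = 145.9123°
wrap2 = π + 2β = 214.0877°
tangent length = C·cosβ = 55.4527
L = r1·wrap1 + r2·wrap2 + 2·C·cosβ = 2·2.5467 + 19·3.7365 + 2·55.4527 = 186.9928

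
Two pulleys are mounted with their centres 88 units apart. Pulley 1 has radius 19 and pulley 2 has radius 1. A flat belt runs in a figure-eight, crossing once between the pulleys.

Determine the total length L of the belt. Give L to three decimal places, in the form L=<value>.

crossed belt: β = asin((r1+r2)/C) = asin(20/88) = 13.1366°
wrap1 = wrap2 = π + 2β = 206.2731°
tangent length = C·cosβ = 85.6971
L = (r1+r2)·wrap + 2·C·cosβ = 20·3.6001 + 2·85.6971 = 243.3972

L=243.397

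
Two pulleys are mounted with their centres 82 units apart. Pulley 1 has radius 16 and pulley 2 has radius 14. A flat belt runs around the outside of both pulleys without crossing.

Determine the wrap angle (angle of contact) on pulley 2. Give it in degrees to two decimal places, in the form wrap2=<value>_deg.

open belt: β = asin((r2−r1)/C) = asin(-2/82) = -1.3976°
wrap1 = π − 2β = 182.7952°
wrap2 = π + 2β = 177.2048°

wrap2=177.20_deg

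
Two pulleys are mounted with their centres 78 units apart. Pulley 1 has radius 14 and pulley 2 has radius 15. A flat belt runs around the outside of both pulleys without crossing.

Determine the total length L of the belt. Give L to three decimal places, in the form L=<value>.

L=247.119

open belt: β = asin((r2−r1)/C) = asin(1/78) = 0.7346°
wrap1 = π − 2β = 178.5308°
wrap2 = π + 2β = 181.4692°
tangent length = C·cosβ = 77.9936
L = r1·wrap1 + r2·wrap2 + 2·C·cosβ = 14·3.1160 + 15·3.1672 + 2·77.9936 = 247.1190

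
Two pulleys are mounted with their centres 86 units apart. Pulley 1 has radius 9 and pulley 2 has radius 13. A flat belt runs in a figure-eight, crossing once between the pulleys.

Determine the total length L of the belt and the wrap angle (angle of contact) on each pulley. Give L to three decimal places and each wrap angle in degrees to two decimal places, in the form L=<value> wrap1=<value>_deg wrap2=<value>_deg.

crossed belt: β = asin((r1+r2)/C) = asin(22/86) = 14.8218°
wrap1 = wrap2 = π + 2β = 209.6436°
tangent length = C·cosβ = 83.1384
L = (r1+r2)·wrap + 2·C·cosβ = 22·3.6590 + 2·83.1384 = 246.7743

L=246.774 wrap1=209.64_deg wrap2=209.64_deg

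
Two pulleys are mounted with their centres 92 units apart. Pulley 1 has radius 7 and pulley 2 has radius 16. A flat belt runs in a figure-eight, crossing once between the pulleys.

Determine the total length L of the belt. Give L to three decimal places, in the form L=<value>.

L=262.037

crossed belt: β = asin((r1+r2)/C) = asin(23/92) = 14.4775°
wrap1 = wrap2 = π + 2β = 208.9550°
tangent length = C·cosβ = 89.0786
L = (r1+r2)·wrap + 2·C·cosβ = 23·3.6470 + 2·89.0786 = 262.0372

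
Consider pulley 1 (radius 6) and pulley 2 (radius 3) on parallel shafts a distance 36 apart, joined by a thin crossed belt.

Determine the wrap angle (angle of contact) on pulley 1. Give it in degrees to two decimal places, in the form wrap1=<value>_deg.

crossed belt: β = asin((r1+r2)/C) = asin(9/36) = 14.4775°
wrap1 = wrap2 = π + 2β = 208.9550°

wrap1=208.96_deg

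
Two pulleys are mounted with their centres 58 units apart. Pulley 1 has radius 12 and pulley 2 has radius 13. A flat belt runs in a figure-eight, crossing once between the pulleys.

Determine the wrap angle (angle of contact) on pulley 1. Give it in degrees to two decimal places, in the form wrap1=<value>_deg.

wrap1=231.07_deg

crossed belt: β = asin((r1+r2)/C) = asin(25/58) = 25.5332°
wrap1 = wrap2 = π + 2β = 231.0665°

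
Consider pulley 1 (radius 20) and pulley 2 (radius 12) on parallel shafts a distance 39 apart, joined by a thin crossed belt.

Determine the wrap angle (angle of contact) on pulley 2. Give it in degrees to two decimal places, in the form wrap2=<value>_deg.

wrap2=290.27_deg

crossed belt: β = asin((r1+r2)/C) = asin(32/39) = 55.1362°
wrap1 = wrap2 = π + 2β = 290.2723°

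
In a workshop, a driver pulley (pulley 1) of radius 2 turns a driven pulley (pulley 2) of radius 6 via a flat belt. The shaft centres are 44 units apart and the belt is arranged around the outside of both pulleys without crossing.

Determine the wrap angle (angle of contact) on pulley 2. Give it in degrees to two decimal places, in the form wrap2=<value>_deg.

open belt: β = asin((r2−r1)/C) = asin(4/44) = 5.2159°
wrap1 = π − 2β = 169.5682°
wrap2 = π + 2β = 190.4318°

wrap2=190.43_deg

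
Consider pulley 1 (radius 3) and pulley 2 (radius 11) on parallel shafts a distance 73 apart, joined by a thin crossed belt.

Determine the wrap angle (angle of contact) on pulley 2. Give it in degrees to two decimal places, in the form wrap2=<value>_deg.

wrap2=202.11_deg

crossed belt: β = asin((r1+r2)/C) = asin(14/73) = 11.0567°
wrap1 = wrap2 = π + 2β = 202.1135°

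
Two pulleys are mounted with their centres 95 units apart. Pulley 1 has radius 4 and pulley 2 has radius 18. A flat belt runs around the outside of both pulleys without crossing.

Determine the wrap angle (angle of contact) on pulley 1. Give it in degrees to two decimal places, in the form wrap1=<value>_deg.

open belt: β = asin((r2−r1)/C) = asin(14/95) = 8.4745°
wrap1 = π − 2β = 163.0511°
wrap2 = π + 2β = 196.9489°

wrap1=163.05_deg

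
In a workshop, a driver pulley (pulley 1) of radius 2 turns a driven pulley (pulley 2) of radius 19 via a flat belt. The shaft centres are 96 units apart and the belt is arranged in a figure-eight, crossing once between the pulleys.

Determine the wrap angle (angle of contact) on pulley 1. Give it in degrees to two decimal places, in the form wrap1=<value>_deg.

wrap1=205.27_deg

crossed belt: β = asin((r1+r2)/C) = asin(21/96) = 12.6356°
wrap1 = wrap2 = π + 2β = 205.2713°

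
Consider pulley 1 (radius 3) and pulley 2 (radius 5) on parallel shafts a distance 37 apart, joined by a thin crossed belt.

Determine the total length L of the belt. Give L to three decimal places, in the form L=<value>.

L=100.869

crossed belt: β = asin((r1+r2)/C) = asin(8/37) = 12.4869°
wrap1 = wrap2 = π + 2β = 204.9738°
tangent length = C·cosβ = 36.1248
L = (r1+r2)·wrap + 2·C·cosβ = 8·3.5775 + 2·36.1248 = 100.8693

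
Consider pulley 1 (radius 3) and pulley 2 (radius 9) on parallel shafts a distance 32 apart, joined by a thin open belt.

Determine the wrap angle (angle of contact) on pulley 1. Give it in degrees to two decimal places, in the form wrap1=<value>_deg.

wrap1=158.39_deg

open belt: β = asin((r2−r1)/C) = asin(6/32) = 10.8069°
wrap1 = π − 2β = 158.3862°
wrap2 = π + 2β = 201.6138°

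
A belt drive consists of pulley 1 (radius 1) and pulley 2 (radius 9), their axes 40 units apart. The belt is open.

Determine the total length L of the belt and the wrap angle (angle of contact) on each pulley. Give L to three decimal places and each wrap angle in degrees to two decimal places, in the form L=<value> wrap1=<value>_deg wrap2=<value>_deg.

L=113.021 wrap1=156.93_deg wrap2=203.07_deg

open belt: β = asin((r2−r1)/C) = asin(8/40) = 11.5370°
wrap1 = π − 2β = 156.9261°
wrap2 = π + 2β = 203.0739°
tangent length = C·cosβ = 39.1918
L = r1·wrap1 + r2·wrap2 + 2·C·cosβ = 1·2.7389 + 9·3.5443 + 2·39.1918 = 113.0213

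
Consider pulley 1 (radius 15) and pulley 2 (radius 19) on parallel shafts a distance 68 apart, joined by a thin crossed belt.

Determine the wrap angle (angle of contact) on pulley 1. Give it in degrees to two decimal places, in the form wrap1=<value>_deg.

crossed belt: β = asin((r1+r2)/C) = asin(34/68) = 30.0000°
wrap1 = wrap2 = π + 2β = 240.0000°

wrap1=240.00_deg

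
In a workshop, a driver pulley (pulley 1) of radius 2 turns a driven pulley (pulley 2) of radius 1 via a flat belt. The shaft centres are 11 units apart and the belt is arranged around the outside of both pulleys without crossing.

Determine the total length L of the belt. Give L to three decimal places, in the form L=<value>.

open belt: β = asin((r2−r1)/C) = asin(-1/11) = -5.2159°
wrap1 = π − 2β = 190.4318°
wrap2 = π + 2β = 169.5682°
tangent length = C·cosβ = 10.9545
L = r1·wrap1 + r2·wrap2 + 2·C·cosβ = 2·3.3237 + 1·2.9595 + 2·10.9545 = 31.5157

L=31.516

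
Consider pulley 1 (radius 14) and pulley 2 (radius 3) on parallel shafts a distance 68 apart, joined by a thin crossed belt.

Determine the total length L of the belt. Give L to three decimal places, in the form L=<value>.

crossed belt: β = asin((r1+r2)/C) = asin(17/68) = 14.4775°
wrap1 = wrap2 = π + 2β = 208.9550°
tangent length = C·cosβ = 65.8407
L = (r1+r2)·wrap + 2·C·cosβ = 17·3.6470 + 2·65.8407 = 193.6796

L=193.680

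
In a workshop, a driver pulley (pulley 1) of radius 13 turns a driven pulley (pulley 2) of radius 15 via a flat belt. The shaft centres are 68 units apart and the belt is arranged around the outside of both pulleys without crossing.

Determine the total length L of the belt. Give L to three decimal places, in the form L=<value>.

open belt: β = asin((r2−r1)/C) = asin(2/68) = 1.6854°
wrap1 = π − 2β = 176.6292°
wrap2 = π + 2β = 183.3708°
tangent length = C·cosβ = 67.9706
L = r1·wrap1 + r2·wrap2 + 2·C·cosβ = 13·3.0828 + 15·3.2004 + 2·67.9706 = 224.0234

L=224.023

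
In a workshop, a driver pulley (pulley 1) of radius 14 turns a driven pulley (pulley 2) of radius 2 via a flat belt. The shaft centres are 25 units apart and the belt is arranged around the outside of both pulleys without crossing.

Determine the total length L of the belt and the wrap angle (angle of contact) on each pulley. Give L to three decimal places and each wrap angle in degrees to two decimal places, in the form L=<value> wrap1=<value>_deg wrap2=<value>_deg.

open belt: β = asin((r2−r1)/C) = asin(-12/25) = -28.6854°
wrap1 = π − 2β = 237.3708°
wrap2 = π + 2β = 122.6292°
tangent length = C·cosβ = 21.9317
L = r1·wrap1 + r2·wrap2 + 2·C·cosβ = 14·4.1429 + 2·2.1403 + 2·21.9317 = 106.1446

L=106.145 wrap1=237.37_deg wrap2=122.63_deg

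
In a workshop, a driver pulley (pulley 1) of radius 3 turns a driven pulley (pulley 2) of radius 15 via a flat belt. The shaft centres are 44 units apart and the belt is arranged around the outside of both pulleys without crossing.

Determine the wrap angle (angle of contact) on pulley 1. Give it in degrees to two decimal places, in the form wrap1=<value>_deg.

open belt: β = asin((r2−r1)/C) = asin(12/44) = 15.8266°
wrap1 = π − 2β = 148.3468°
wrap2 = π + 2β = 211.6532°

wrap1=148.35_deg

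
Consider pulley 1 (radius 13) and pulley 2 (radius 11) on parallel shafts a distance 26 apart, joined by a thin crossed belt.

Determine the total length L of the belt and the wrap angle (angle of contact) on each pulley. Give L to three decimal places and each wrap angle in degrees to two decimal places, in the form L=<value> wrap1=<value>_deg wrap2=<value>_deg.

crossed belt: β = asin((r1+r2)/C) = asin(24/26) = 67.3801°
wrap1 = wrap2 = π + 2β = 314.7603°
tangent length = C·cosβ = 10.0000
L = (r1+r2)·wrap + 2·C·cosβ = 24·5.4936 + 2·10.0000 = 151.8465

L=151.846 wrap1=314.76_deg wrap2=314.76_deg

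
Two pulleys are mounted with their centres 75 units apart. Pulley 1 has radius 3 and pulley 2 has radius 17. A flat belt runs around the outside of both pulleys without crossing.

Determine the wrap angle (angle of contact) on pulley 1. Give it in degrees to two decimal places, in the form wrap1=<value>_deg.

open belt: β = asin((r2−r1)/C) = asin(14/75) = 10.7583°
wrap1 = π − 2β = 158.4834°
wrap2 = π + 2β = 201.5166°

wrap1=158.48_deg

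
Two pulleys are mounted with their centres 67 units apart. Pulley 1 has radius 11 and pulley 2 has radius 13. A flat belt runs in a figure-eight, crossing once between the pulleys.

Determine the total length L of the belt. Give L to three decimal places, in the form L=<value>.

L=218.091

crossed belt: β = asin((r1+r2)/C) = asin(24/67) = 20.9902°
wrap1 = wrap2 = π + 2β = 221.9805°
tangent length = C·cosβ = 62.5540
L = (r1+r2)·wrap + 2·C·cosβ = 24·3.8743 + 2·62.5540 = 218.0909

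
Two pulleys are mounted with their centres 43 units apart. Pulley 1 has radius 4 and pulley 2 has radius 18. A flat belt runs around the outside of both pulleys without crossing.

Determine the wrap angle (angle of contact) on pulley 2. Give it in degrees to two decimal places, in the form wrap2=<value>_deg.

wrap2=218.00_deg

open belt: β = asin((r2−r1)/C) = asin(14/43) = 19.0008°
wrap1 = π − 2β = 141.9984°
wrap2 = π + 2β = 218.0016°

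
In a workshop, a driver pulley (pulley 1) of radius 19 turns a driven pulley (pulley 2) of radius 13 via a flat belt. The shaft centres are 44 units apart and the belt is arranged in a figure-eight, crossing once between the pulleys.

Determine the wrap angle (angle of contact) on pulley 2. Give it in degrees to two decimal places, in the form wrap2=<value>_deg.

crossed belt: β = asin((r1+r2)/C) = asin(32/44) = 46.6582°
wrap1 = wrap2 = π + 2β = 273.3165°

wrap2=273.32_deg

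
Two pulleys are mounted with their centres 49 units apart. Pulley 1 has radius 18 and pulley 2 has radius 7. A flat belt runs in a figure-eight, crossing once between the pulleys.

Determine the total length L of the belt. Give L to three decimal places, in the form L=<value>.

crossed belt: β = asin((r1+r2)/C) = asin(25/49) = 30.6774°
wrap1 = wrap2 = π + 2β = 241.3548°
tangent length = C·cosβ = 42.1426
L = (r1+r2)·wrap + 2·C·cosβ = 25·4.2124 + 2·42.1426 = 189.5961

L=189.596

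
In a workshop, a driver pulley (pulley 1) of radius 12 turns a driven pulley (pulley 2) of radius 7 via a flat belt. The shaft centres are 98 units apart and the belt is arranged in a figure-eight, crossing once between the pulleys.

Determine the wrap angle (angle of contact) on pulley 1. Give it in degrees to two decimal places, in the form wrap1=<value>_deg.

wrap1=202.36_deg

crossed belt: β = asin((r1+r2)/C) = asin(19/98) = 11.1792°
wrap1 = wrap2 = π + 2β = 202.3583°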